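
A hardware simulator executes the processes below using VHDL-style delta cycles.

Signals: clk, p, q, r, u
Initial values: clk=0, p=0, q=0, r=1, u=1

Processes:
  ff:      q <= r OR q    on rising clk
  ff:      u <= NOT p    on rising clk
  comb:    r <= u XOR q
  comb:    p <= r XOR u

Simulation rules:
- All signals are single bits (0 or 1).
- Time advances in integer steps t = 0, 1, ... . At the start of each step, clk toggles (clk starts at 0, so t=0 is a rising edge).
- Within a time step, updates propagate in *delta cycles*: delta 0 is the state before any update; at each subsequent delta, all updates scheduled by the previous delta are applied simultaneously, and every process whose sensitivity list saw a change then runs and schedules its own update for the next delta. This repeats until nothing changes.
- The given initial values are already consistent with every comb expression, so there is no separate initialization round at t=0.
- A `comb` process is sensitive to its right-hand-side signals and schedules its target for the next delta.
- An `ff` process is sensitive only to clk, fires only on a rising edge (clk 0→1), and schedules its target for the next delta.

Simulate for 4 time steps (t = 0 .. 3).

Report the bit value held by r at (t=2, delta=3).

t=0 Δ0: clk=0 q=0 r=1 u=1 p=0
  Δ1: clk:0→1
  Δ2: q:0→1
  Δ3: r:1→0
  Δ4: p:0→1
  (4Δ to stable)
t=1 Δ0: clk=1 q=1 r=0 u=1 p=1
  Δ1: clk:1→0
  (1Δ to stable)
t=2 Δ0: clk=0 q=1 r=0 u=1 p=1
  Δ1: clk:0→1
  Δ2: u:1→0
  Δ3: r:0→1, p:1→0
  Δ4: p:0→1
  (4Δ to stable)
t=3 Δ0: clk=1 q=1 r=1 u=0 p=1
  Δ1: clk:1→0
  (1Δ to stable)

1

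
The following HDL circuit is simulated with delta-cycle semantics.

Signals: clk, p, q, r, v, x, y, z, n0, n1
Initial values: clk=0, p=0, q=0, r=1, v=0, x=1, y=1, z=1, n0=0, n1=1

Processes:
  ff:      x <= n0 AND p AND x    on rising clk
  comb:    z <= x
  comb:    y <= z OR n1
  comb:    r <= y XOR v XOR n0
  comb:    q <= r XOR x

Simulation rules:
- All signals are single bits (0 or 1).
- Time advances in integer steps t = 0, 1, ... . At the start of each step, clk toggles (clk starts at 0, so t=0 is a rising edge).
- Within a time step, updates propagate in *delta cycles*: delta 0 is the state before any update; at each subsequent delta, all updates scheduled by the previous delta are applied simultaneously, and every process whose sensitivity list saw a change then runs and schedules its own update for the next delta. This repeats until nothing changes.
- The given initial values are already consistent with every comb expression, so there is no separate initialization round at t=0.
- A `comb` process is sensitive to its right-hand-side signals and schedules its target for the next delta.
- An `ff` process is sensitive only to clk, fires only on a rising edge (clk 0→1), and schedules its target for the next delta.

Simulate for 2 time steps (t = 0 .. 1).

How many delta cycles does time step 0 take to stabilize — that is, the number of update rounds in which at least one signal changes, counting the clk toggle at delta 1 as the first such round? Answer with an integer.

3

[bits: z,clk,n0,n1,v,x,y,q,p,r]
t=0: Δ0=1001011001 Δ1=1101011001 Δ2=1101001001 Δ3=0101001101 | 3Δ
t=1: Δ0=0101001101 Δ1=0001001101 | 1Δ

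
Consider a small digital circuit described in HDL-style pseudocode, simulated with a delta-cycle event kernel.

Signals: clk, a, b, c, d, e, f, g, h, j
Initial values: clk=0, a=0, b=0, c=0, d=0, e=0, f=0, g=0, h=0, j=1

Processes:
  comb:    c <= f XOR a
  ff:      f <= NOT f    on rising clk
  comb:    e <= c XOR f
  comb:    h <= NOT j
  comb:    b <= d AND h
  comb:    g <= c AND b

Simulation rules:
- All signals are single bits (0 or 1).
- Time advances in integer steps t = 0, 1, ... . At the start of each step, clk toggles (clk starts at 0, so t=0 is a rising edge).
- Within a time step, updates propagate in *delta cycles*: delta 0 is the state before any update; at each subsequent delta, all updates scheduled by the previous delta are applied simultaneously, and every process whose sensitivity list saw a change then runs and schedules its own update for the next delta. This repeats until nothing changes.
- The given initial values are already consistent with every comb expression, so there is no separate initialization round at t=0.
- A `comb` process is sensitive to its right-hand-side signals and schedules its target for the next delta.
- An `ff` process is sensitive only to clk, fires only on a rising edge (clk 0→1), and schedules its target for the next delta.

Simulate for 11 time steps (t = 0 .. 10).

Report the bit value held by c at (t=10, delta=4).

t=0 Δ0: j=1 c=0 g=0 f=0 b=0 e=0 a=0 d=0 clk=0 h=0
  Δ1: clk:0→1
  Δ2: f:0→1
  Δ3: c:0→1, e:0→1
  Δ4: e:1→0
  (4Δ to stable)
t=1 Δ0: j=1 c=1 g=0 f=1 b=0 e=0 a=0 d=0 clk=1 h=0
  Δ1: clk:1→0
  (1Δ to stable)
t=2 Δ0: j=1 c=1 g=0 f=1 b=0 e=0 a=0 d=0 clk=0 h=0
  Δ1: clk:0→1
  Δ2: f:1→0
  Δ3: c:1→0, e:0→1
  Δ4: e:1→0
  (4Δ to stable)
t=3 Δ0: j=1 c=0 g=0 f=0 b=0 e=0 a=0 d=0 clk=1 h=0
  Δ1: clk:1→0
  (1Δ to stable)
t=4 Δ0: j=1 c=0 g=0 f=0 b=0 e=0 a=0 d=0 clk=0 h=0
  Δ1: clk:0→1
  Δ2: f:0→1
  Δ3: c:0→1, e:0→1
  Δ4: e:1→0
  (4Δ to stable)
t=5 Δ0: j=1 c=1 g=0 f=1 b=0 e=0 a=0 d=0 clk=1 h=0
  Δ1: clk:1→0
  (1Δ to stable)
t=6 Δ0: j=1 c=1 g=0 f=1 b=0 e=0 a=0 d=0 clk=0 h=0
  Δ1: clk:0→1
  Δ2: f:1→0
  Δ3: c:1→0, e:0→1
  Δ4: e:1→0
  (4Δ to stable)
t=7 Δ0: j=1 c=0 g=0 f=0 b=0 e=0 a=0 d=0 clk=1 h=0
  Δ1: clk:1→0
  (1Δ to stable)
t=8 Δ0: j=1 c=0 g=0 f=0 b=0 e=0 a=0 d=0 clk=0 h=0
  Δ1: clk:0→1
  Δ2: f:0→1
  Δ3: c:0→1, e:0→1
  Δ4: e:1→0
  (4Δ to stable)
t=9 Δ0: j=1 c=1 g=0 f=1 b=0 e=0 a=0 d=0 clk=1 h=0
  Δ1: clk:1→0
  (1Δ to stable)
t=10 Δ0: j=1 c=1 g=0 f=1 b=0 e=0 a=0 d=0 clk=0 h=0
  Δ1: clk:0→1
  Δ2: f:1→0
  Δ3: c:1→0, e:0→1
  Δ4: e:1→0
  (4Δ to stable)

0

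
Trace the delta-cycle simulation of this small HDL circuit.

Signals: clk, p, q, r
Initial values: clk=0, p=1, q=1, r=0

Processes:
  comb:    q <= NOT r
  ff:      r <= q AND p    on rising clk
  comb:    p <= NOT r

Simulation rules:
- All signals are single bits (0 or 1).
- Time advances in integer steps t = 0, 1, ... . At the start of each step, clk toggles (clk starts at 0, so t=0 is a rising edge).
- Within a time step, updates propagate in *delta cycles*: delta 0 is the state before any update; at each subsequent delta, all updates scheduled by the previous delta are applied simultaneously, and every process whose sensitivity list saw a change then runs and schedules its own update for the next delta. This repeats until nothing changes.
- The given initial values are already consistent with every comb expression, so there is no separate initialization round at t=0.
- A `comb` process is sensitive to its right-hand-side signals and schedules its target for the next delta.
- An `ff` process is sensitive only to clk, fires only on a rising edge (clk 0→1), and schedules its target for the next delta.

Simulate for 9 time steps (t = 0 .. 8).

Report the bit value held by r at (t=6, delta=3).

t0.Δ0 r=0 clk=0 q=1 p=1
t0.Δ1 r=0 clk=1 q=1 p=1
t0.Δ2 r=1 clk=1 q=1 p=1
t0.Δ3 r=1 clk=1 q=0 p=0
t1.Δ0 r=1 clk=1 q=0 p=0
t1.Δ1 r=1 clk=0 q=0 p=0
t2.Δ0 r=1 clk=0 q=0 p=0
t2.Δ1 r=1 clk=1 q=0 p=0
t2.Δ2 r=0 clk=1 q=0 p=0
t2.Δ3 r=0 clk=1 q=1 p=1
t3.Δ0 r=0 clk=1 q=1 p=1
t3.Δ1 r=0 clk=0 q=1 p=1
t4.Δ0 r=0 clk=0 q=1 p=1
t4.Δ1 r=0 clk=1 q=1 p=1
t4.Δ2 r=1 clk=1 q=1 p=1
t4.Δ3 r=1 clk=1 q=0 p=0
t5.Δ0 r=1 clk=1 q=0 p=0
t5.Δ1 r=1 clk=0 q=0 p=0
t6.Δ0 r=1 clk=0 q=0 p=0
t6.Δ1 r=1 clk=1 q=0 p=0
t6.Δ2 r=0 clk=1 q=0 p=0
t6.Δ3 r=0 clk=1 q=1 p=1
t7.Δ0 r=0 clk=1 q=1 p=1
t7.Δ1 r=0 clk=0 q=1 p=1
t8.Δ0 r=0 clk=0 q=1 p=1
t8.Δ1 r=0 clk=1 q=1 p=1
t8.Δ2 r=1 clk=1 q=1 p=1
t8.Δ3 r=1 clk=1 q=0 p=0

0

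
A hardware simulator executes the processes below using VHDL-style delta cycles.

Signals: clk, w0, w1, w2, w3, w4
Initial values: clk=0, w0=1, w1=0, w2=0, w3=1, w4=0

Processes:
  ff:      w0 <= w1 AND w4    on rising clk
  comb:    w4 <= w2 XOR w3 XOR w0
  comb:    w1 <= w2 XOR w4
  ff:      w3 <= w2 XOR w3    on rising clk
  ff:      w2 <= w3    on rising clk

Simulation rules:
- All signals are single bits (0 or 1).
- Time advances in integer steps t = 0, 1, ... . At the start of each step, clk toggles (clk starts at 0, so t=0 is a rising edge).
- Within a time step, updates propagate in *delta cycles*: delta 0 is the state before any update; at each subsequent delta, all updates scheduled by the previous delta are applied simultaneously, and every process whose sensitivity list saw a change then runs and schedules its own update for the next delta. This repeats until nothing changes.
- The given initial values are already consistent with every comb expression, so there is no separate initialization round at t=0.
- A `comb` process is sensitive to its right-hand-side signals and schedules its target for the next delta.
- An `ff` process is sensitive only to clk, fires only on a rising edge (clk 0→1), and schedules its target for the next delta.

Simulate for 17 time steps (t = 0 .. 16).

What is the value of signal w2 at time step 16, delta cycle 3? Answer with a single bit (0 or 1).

0

[bits: w4,w3,clk,w1,w2,w0]
t=0: Δ0=010001 Δ1=011001 Δ2=011010 Δ3=011110 | 3Δ
t=1: Δ0=011110 Δ1=010110 | 1Δ
t=2: Δ0=010110 Δ1=011110 Δ2=001110 Δ3=101110 Δ4=101010 | 4Δ
t=3: Δ0=101010 Δ1=100010 | 1Δ
t=4: Δ0=100010 Δ1=101010 Δ2=111000 Δ3=111100 | 3Δ
t=5: Δ0=111100 Δ1=110100 | 1Δ
t=6: Δ0=110100 Δ1=111100 Δ2=111111 Δ3=111011 | 3Δ
t=7: Δ0=111011 Δ1=110011 | 1Δ
t=8: Δ0=110011 Δ1=111011 Δ2=101010 | 2Δ
t=9: Δ0=101010 Δ1=100010 | 1Δ
t=10: Δ0=100010 Δ1=101010 Δ2=111000 Δ3=111100 | 3Δ
t=11: Δ0=111100 Δ1=110100 | 1Δ
t=12: Δ0=110100 Δ1=111100 Δ2=111111 Δ3=111011 | 3Δ
t=13: Δ0=111011 Δ1=110011 | 1Δ
t=14: Δ0=110011 Δ1=111011 Δ2=101010 | 2Δ
t=15: Δ0=101010 Δ1=100010 | 1Δ
t=16: Δ0=100010 Δ1=101010 Δ2=111000 Δ3=111100 | 3Δ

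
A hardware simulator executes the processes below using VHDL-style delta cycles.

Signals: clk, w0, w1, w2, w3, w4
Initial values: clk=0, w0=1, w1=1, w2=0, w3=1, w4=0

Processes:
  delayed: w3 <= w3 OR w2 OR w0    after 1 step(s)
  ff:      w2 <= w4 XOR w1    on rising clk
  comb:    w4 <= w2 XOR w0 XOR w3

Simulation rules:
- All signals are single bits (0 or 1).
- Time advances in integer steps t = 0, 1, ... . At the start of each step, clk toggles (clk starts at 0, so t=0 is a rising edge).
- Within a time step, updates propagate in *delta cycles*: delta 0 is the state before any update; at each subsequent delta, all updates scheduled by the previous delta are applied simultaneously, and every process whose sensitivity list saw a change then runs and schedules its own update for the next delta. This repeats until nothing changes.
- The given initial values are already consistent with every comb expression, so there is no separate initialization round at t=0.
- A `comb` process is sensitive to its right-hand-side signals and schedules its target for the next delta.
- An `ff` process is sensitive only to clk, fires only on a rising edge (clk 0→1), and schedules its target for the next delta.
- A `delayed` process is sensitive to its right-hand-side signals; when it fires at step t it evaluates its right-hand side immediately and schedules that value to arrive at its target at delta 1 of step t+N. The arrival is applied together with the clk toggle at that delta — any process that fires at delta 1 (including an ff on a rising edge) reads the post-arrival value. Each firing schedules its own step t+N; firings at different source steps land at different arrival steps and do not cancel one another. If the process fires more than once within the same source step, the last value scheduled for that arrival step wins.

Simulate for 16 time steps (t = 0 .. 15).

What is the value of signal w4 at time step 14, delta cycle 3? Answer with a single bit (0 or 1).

[bits: w4,w2,w3,clk,w0,w1]
t=0: Δ0=001011 Δ1=001111 Δ2=011111 Δ3=111111 | 3Δ
t=1: Δ0=111111 Δ1=111011 | 1Δ
t=2: Δ0=111011 Δ1=111111 Δ2=101111 Δ3=001111 | 3Δ
t=3: Δ0=001111 Δ1=001011 | 1Δ
t=4: Δ0=001011 Δ1=001111 Δ2=011111 Δ3=111111 | 3Δ
t=5: Δ0=111111 Δ1=111011 | 1Δ
t=6: Δ0=111011 Δ1=111111 Δ2=101111 Δ3=001111 | 3Δ
t=7: Δ0=001111 Δ1=001011 | 1Δ
t=8: Δ0=001011 Δ1=001111 Δ2=011111 Δ3=111111 | 3Δ
t=9: Δ0=111111 Δ1=111011 | 1Δ
t=10: Δ0=111011 Δ1=111111 Δ2=101111 Δ3=001111 | 3Δ
t=11: Δ0=001111 Δ1=001011 | 1Δ
t=12: Δ0=001011 Δ1=001111 Δ2=011111 Δ3=111111 | 3Δ
t=13: Δ0=111111 Δ1=111011 | 1Δ
t=14: Δ0=111011 Δ1=111111 Δ2=101111 Δ3=001111 | 3Δ
t=15: Δ0=001111 Δ1=001011 | 1Δ

0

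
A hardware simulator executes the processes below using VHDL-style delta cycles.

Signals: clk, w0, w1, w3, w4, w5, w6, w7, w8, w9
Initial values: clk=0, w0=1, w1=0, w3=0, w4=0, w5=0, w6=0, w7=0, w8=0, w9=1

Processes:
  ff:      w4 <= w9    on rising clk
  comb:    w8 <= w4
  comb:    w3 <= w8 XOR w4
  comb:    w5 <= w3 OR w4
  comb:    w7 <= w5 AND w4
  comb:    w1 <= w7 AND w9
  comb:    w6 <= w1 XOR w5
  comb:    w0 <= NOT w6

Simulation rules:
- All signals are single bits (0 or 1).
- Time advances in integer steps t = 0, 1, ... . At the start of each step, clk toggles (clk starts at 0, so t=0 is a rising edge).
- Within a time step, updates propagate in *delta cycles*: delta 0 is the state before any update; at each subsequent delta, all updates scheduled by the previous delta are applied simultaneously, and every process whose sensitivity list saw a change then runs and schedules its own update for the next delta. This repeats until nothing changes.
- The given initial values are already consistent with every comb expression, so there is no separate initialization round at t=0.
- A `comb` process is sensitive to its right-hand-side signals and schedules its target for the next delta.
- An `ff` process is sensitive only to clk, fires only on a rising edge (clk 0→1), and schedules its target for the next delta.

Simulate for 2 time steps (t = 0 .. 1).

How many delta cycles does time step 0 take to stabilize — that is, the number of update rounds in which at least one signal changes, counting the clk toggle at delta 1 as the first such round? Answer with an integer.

t0.Δ0 w9=1 w6=0 w0=1 w3=0 clk=0 w4=0 w8=0 w1=0 w5=0 w7=0
t0.Δ1 w9=1 w6=0 w0=1 w3=0 clk=1 w4=0 w8=0 w1=0 w5=0 w7=0
t0.Δ2 w9=1 w6=0 w0=1 w3=0 clk=1 w4=1 w8=0 w1=0 w5=0 w7=0
t0.Δ3 w9=1 w6=0 w0=1 w3=1 clk=1 w4=1 w8=1 w1=0 w5=1 w7=0
t0.Δ4 w9=1 w6=1 w0=1 w3=0 clk=1 w4=1 w8=1 w1=0 w5=1 w7=1
t0.Δ5 w9=1 w6=1 w0=0 w3=0 clk=1 w4=1 w8=1 w1=1 w5=1 w7=1
t0.Δ6 w9=1 w6=0 w0=0 w3=0 clk=1 w4=1 w8=1 w1=1 w5=1 w7=1
t0.Δ7 w9=1 w6=0 w0=1 w3=0 clk=1 w4=1 w8=1 w1=1 w5=1 w7=1
t1.Δ0 w9=1 w6=0 w0=1 w3=0 clk=1 w4=1 w8=1 w1=1 w5=1 w7=1
t1.Δ1 w9=1 w6=0 w0=1 w3=0 clk=0 w4=1 w8=1 w1=1 w5=1 w7=1

7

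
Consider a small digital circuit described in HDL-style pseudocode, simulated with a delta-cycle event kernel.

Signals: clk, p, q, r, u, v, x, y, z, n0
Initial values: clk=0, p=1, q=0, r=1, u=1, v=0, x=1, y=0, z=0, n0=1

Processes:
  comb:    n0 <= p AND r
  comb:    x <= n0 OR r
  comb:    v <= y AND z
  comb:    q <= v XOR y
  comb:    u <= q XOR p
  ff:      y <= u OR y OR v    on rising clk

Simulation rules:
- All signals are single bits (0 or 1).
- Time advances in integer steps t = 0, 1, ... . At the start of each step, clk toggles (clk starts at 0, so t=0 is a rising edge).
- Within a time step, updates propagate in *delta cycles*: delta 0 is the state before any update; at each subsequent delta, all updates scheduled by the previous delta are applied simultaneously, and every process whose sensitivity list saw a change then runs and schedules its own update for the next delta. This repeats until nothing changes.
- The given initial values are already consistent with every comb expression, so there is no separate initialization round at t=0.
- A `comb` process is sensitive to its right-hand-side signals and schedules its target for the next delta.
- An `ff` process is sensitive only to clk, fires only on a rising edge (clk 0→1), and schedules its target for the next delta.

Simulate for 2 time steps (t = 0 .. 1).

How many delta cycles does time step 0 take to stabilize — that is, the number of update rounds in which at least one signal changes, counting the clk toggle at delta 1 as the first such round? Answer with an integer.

t0.Δ0 x=1 y=0 v=0 u=1 clk=0 z=0 n0=1 q=0 r=1 p=1
t0.Δ1 x=1 y=0 v=0 u=1 clk=1 z=0 n0=1 q=0 r=1 p=1
t0.Δ2 x=1 y=1 v=0 u=1 clk=1 z=0 n0=1 q=0 r=1 p=1
t0.Δ3 x=1 y=1 v=0 u=1 clk=1 z=0 n0=1 q=1 r=1 p=1
t0.Δ4 x=1 y=1 v=0 u=0 clk=1 z=0 n0=1 q=1 r=1 p=1
t1.Δ0 x=1 y=1 v=0 u=0 clk=1 z=0 n0=1 q=1 r=1 p=1
t1.Δ1 x=1 y=1 v=0 u=0 clk=0 z=0 n0=1 q=1 r=1 p=1

4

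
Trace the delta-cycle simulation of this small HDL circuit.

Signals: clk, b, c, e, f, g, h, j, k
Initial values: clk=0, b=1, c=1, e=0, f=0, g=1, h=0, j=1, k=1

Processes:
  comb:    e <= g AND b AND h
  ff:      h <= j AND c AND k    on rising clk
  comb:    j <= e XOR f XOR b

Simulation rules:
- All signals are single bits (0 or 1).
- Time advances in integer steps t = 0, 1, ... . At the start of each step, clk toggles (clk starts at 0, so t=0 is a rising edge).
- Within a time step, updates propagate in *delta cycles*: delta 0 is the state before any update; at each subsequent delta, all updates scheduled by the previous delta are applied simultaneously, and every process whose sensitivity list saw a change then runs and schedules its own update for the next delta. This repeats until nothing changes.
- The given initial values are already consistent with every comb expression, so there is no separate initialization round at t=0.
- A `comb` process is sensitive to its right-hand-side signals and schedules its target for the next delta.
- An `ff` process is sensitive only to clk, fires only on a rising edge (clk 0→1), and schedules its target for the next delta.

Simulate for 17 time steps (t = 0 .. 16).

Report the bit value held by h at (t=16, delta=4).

t=0 Δ0: j=1 b=1 f=0 k=1 h=0 e=0 c=1 g=1 clk=0
  Δ1: clk:0→1
  Δ2: h:0→1
  Δ3: e:0→1
  Δ4: j:1→0
  (4Δ to stable)
t=1 Δ0: j=0 b=1 f=0 k=1 h=1 e=1 c=1 g=1 clk=1
  Δ1: clk:1→0
  (1Δ to stable)
t=2 Δ0: j=0 b=1 f=0 k=1 h=1 e=1 c=1 g=1 clk=0
  Δ1: clk:0→1
  Δ2: h:1→0
  Δ3: e:1→0
  Δ4: j:0→1
  (4Δ to stable)
t=3 Δ0: j=1 b=1 f=0 k=1 h=0 e=0 c=1 g=1 clk=1
  Δ1: clk:1→0
  (1Δ to stable)
t=4 Δ0: j=1 b=1 f=0 k=1 h=0 e=0 c=1 g=1 clk=0
  Δ1: clk:0→1
  Δ2: h:0→1
  Δ3: e:0→1
  Δ4: j:1→0
  (4Δ to stable)
t=5 Δ0: j=0 b=1 f=0 k=1 h=1 e=1 c=1 g=1 clk=1
  Δ1: clk:1→0
  (1Δ to stable)
t=6 Δ0: j=0 b=1 f=0 k=1 h=1 e=1 c=1 g=1 clk=0
  Δ1: clk:0→1
  Δ2: h:1→0
  Δ3: e:1→0
  Δ4: j:0→1
  (4Δ to stable)
t=7 Δ0: j=1 b=1 f=0 k=1 h=0 e=0 c=1 g=1 clk=1
  Δ1: clk:1→0
  (1Δ to stable)
t=8 Δ0: j=1 b=1 f=0 k=1 h=0 e=0 c=1 g=1 clk=0
  Δ1: clk:0→1
  Δ2: h:0→1
  Δ3: e:0→1
  Δ4: j:1→0
  (4Δ to stable)
t=9 Δ0: j=0 b=1 f=0 k=1 h=1 e=1 c=1 g=1 clk=1
  Δ1: clk:1→0
  (1Δ to stable)
t=10 Δ0: j=0 b=1 f=0 k=1 h=1 e=1 c=1 g=1 clk=0
  Δ1: clk:0→1
  Δ2: h:1→0
  Δ3: e:1→0
  Δ4: j:0→1
  (4Δ to stable)
t=11 Δ0: j=1 b=1 f=0 k=1 h=0 e=0 c=1 g=1 clk=1
  Δ1: clk:1→0
  (1Δ to stable)
t=12 Δ0: j=1 b=1 f=0 k=1 h=0 e=0 c=1 g=1 clk=0
  Δ1: clk:0→1
  Δ2: h:0→1
  Δ3: e:0→1
  Δ4: j:1→0
  (4Δ to stable)
t=13 Δ0: j=0 b=1 f=0 k=1 h=1 e=1 c=1 g=1 clk=1
  Δ1: clk:1→0
  (1Δ to stable)
t=14 Δ0: j=0 b=1 f=0 k=1 h=1 e=1 c=1 g=1 clk=0
  Δ1: clk:0→1
  Δ2: h:1→0
  Δ3: e:1→0
  Δ4: j:0→1
  (4Δ to stable)
t=15 Δ0: j=1 b=1 f=0 k=1 h=0 e=0 c=1 g=1 clk=1
  Δ1: clk:1→0
  (1Δ to stable)
t=16 Δ0: j=1 b=1 f=0 k=1 h=0 e=0 c=1 g=1 clk=0
  Δ1: clk:0→1
  Δ2: h:0→1
  Δ3: e:0→1
  Δ4: j:1→0
  (4Δ to stable)

1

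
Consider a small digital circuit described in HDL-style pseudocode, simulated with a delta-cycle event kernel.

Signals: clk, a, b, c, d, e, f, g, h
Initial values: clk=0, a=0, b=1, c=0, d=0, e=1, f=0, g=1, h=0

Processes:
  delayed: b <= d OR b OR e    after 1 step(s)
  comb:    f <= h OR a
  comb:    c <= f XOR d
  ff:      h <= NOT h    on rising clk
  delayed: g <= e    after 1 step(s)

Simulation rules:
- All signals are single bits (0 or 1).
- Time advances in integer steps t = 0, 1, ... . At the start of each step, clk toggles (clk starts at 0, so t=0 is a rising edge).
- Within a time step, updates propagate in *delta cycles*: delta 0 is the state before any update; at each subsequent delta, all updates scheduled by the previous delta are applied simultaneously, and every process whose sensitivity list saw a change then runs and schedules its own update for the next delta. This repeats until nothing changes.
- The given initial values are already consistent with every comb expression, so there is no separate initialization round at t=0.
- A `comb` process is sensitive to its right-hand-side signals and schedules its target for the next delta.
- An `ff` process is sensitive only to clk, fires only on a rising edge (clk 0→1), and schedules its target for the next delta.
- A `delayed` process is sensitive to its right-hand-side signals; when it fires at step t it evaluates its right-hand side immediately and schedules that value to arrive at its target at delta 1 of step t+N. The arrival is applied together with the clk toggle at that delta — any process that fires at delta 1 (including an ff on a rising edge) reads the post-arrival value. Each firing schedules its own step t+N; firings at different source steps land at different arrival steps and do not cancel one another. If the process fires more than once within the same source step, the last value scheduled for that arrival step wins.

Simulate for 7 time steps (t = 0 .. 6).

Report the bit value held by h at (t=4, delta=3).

t=0 Δ0: a=0 clk=0 b=1 g=1 c=0 e=1 h=0 f=0 d=0
  Δ1: clk:0→1
  Δ2: h:0→1
  Δ3: f:0→1
  Δ4: c:0→1
  (4Δ to stable)
t=1 Δ0: a=0 clk=1 b=1 g=1 c=1 e=1 h=1 f=1 d=0
  Δ1: clk:1→0
  (1Δ to stable)
t=2 Δ0: a=0 clk=0 b=1 g=1 c=1 e=1 h=1 f=1 d=0
  Δ1: clk:0→1
  Δ2: h:1→0
  Δ3: f:1→0
  Δ4: c:1→0
  (4Δ to stable)
t=3 Δ0: a=0 clk=1 b=1 g=1 c=0 e=1 h=0 f=0 d=0
  Δ1: clk:1→0
  (1Δ to stable)
t=4 Δ0: a=0 clk=0 b=1 g=1 c=0 e=1 h=0 f=0 d=0
  Δ1: clk:0→1
  Δ2: h:0→1
  Δ3: f:0→1
  Δ4: c:0→1
  (4Δ to stable)
t=5 Δ0: a=0 clk=1 b=1 g=1 c=1 e=1 h=1 f=1 d=0
  Δ1: clk:1→0
  (1Δ to stable)
t=6 Δ0: a=0 clk=0 b=1 g=1 c=1 e=1 h=1 f=1 d=0
  Δ1: clk:0→1
  Δ2: h:1→0
  Δ3: f:1→0
  Δ4: c:1→0
  (4Δ to stable)

1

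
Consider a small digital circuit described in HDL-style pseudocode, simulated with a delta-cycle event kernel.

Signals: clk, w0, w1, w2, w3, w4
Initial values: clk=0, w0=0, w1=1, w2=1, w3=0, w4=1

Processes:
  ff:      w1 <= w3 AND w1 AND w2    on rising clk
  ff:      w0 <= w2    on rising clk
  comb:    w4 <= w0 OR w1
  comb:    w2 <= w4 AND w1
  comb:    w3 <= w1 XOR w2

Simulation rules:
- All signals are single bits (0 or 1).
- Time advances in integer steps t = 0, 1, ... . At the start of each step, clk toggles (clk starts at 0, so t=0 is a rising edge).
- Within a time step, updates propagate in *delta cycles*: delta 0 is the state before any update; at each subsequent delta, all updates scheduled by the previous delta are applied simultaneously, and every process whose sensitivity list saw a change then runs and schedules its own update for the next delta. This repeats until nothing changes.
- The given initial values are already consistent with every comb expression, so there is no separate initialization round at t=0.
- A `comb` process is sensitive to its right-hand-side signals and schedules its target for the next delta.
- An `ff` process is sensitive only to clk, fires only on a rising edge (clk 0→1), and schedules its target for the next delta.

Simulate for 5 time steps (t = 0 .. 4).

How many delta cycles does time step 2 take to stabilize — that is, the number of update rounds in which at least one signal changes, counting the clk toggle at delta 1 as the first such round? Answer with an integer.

3

[bits: w4,w0,clk,w2,w1,w3]
t=0: Δ0=100110 Δ1=101110 Δ2=111100 Δ3=111001 Δ4=111000 | 4Δ
t=1: Δ0=111000 Δ1=110000 | 1Δ
t=2: Δ0=110000 Δ1=111000 Δ2=101000 Δ3=001000 | 3Δ
t=3: Δ0=001000 Δ1=000000 | 1Δ
t=4: Δ0=000000 Δ1=001000 | 1Δ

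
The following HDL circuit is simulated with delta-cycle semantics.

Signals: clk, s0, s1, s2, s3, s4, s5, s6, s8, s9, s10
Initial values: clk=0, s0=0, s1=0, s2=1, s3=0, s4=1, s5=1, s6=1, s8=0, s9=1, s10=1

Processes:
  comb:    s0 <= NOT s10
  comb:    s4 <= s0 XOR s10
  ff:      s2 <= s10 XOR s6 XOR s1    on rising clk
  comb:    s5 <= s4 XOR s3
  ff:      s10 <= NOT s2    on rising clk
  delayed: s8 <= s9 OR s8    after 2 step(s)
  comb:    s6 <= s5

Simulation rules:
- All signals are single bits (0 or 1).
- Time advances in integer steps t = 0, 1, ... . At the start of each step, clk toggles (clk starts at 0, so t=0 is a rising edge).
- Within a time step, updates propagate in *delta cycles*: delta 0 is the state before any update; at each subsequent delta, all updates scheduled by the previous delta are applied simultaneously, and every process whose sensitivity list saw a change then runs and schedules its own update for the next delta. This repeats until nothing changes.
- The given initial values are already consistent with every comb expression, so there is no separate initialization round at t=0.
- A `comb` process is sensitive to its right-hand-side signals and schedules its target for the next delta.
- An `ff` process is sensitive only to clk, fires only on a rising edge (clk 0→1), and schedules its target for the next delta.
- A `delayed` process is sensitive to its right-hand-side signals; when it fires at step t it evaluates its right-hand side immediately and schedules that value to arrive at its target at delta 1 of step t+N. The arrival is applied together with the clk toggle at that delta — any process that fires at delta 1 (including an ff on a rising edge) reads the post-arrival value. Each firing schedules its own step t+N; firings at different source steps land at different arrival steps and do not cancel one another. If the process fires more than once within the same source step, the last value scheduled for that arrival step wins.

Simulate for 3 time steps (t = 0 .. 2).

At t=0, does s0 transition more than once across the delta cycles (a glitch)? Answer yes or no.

no

t0.Δ0 s8=0 s6=1 s3=0 s5=1 clk=0 s1=0 s0=0 s9=1 s2=1 s10=1 s4=1
t0.Δ1 s8=0 s6=1 s3=0 s5=1 clk=1 s1=0 s0=0 s9=1 s2=1 s10=1 s4=1
t0.Δ2 s8=0 s6=1 s3=0 s5=1 clk=1 s1=0 s0=0 s9=1 s2=0 s10=0 s4=1
t0.Δ3 s8=0 s6=1 s3=0 s5=1 clk=1 s1=0 s0=1 s9=1 s2=0 s10=0 s4=0
t0.Δ4 s8=0 s6=1 s3=0 s5=0 clk=1 s1=0 s0=1 s9=1 s2=0 s10=0 s4=1
t0.Δ5 s8=0 s6=0 s3=0 s5=1 clk=1 s1=0 s0=1 s9=1 s2=0 s10=0 s4=1
t0.Δ6 s8=0 s6=1 s3=0 s5=1 clk=1 s1=0 s0=1 s9=1 s2=0 s10=0 s4=1
t1.Δ0 s8=0 s6=1 s3=0 s5=1 clk=1 s1=0 s0=1 s9=1 s2=0 s10=0 s4=1
t1.Δ1 s8=0 s6=1 s3=0 s5=1 clk=0 s1=0 s0=1 s9=1 s2=0 s10=0 s4=1
t2.Δ0 s8=0 s6=1 s3=0 s5=1 clk=0 s1=0 s0=1 s9=1 s2=0 s10=0 s4=1
t2.Δ1 s8=0 s6=1 s3=0 s5=1 clk=1 s1=0 s0=1 s9=1 s2=0 s10=0 s4=1
t2.Δ2 s8=0 s6=1 s3=0 s5=1 clk=1 s1=0 s0=1 s9=1 s2=1 s10=1 s4=1
t2.Δ3 s8=0 s6=1 s3=0 s5=1 clk=1 s1=0 s0=0 s9=1 s2=1 s10=1 s4=0
t2.Δ4 s8=0 s6=1 s3=0 s5=0 clk=1 s1=0 s0=0 s9=1 s2=1 s10=1 s4=1
t2.Δ5 s8=0 s6=0 s3=0 s5=1 clk=1 s1=0 s0=0 s9=1 s2=1 s10=1 s4=1
t2.Δ6 s8=0 s6=1 s3=0 s5=1 clk=1 s1=0 s0=0 s9=1 s2=1 s10=1 s4=1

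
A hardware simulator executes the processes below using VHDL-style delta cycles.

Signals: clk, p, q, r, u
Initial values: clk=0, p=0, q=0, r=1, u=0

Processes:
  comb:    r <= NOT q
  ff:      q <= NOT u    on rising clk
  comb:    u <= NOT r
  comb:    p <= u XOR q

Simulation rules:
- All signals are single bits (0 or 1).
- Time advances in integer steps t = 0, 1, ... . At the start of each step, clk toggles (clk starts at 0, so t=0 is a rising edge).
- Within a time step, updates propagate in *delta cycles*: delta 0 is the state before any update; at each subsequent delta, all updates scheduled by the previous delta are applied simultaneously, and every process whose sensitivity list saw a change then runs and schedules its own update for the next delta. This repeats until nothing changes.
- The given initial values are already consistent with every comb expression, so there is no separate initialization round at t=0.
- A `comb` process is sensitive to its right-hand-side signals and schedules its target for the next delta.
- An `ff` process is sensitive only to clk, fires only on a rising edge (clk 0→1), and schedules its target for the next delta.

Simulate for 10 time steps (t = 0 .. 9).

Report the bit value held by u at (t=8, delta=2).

t0.Δ0 q=0 u=0 r=1 clk=0 p=0
t0.Δ1 q=0 u=0 r=1 clk=1 p=0
t0.Δ2 q=1 u=0 r=1 clk=1 p=0
t0.Δ3 q=1 u=0 r=0 clk=1 p=1
t0.Δ4 q=1 u=1 r=0 clk=1 p=1
t0.Δ5 q=1 u=1 r=0 clk=1 p=0
t1.Δ0 q=1 u=1 r=0 clk=1 p=0
t1.Δ1 q=1 u=1 r=0 clk=0 p=0
t2.Δ0 q=1 u=1 r=0 clk=0 p=0
t2.Δ1 q=1 u=1 r=0 clk=1 p=0
t2.Δ2 q=0 u=1 r=0 clk=1 p=0
t2.Δ3 q=0 u=1 r=1 clk=1 p=1
t2.Δ4 q=0 u=0 r=1 clk=1 p=1
t2.Δ5 q=0 u=0 r=1 clk=1 p=0
t3.Δ0 q=0 u=0 r=1 clk=1 p=0
t3.Δ1 q=0 u=0 r=1 clk=0 p=0
t4.Δ0 q=0 u=0 r=1 clk=0 p=0
t4.Δ1 q=0 u=0 r=1 clk=1 p=0
t4.Δ2 q=1 u=0 r=1 clk=1 p=0
t4.Δ3 q=1 u=0 r=0 clk=1 p=1
t4.Δ4 q=1 u=1 r=0 clk=1 p=1
t4.Δ5 q=1 u=1 r=0 clk=1 p=0
t5.Δ0 q=1 u=1 r=0 clk=1 p=0
t5.Δ1 q=1 u=1 r=0 clk=0 p=0
t6.Δ0 q=1 u=1 r=0 clk=0 p=0
t6.Δ1 q=1 u=1 r=0 clk=1 p=0
t6.Δ2 q=0 u=1 r=0 clk=1 p=0
t6.Δ3 q=0 u=1 r=1 clk=1 p=1
t6.Δ4 q=0 u=0 r=1 clk=1 p=1
t6.Δ5 q=0 u=0 r=1 clk=1 p=0
t7.Δ0 q=0 u=0 r=1 clk=1 p=0
t7.Δ1 q=0 u=0 r=1 clk=0 p=0
t8.Δ0 q=0 u=0 r=1 clk=0 p=0
t8.Δ1 q=0 u=0 r=1 clk=1 p=0
t8.Δ2 q=1 u=0 r=1 clk=1 p=0
t8.Δ3 q=1 u=0 r=0 clk=1 p=1
t8.Δ4 q=1 u=1 r=0 clk=1 p=1
t8.Δ5 q=1 u=1 r=0 clk=1 p=0
t9.Δ0 q=1 u=1 r=0 clk=1 p=0
t9.Δ1 q=1 u=1 r=0 clk=0 p=0

0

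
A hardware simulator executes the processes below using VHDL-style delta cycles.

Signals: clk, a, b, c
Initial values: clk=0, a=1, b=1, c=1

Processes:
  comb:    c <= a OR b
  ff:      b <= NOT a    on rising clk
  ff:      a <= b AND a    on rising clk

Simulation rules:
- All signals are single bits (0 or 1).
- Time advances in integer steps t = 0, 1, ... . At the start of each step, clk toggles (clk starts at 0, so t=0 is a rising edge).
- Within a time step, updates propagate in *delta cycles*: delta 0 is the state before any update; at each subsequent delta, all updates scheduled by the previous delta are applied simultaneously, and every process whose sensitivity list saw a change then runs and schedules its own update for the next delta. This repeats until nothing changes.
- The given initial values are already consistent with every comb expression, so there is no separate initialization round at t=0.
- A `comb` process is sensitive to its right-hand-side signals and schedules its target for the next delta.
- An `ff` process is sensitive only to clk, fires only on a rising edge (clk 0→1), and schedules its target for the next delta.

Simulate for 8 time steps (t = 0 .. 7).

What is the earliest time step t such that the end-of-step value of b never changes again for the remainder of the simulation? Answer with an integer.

t0.Δ0 a=1 c=1 b=1 clk=0
t0.Δ1 a=1 c=1 b=1 clk=1
t0.Δ2 a=1 c=1 b=0 clk=1
t1.Δ0 a=1 c=1 b=0 clk=1
t1.Δ1 a=1 c=1 b=0 clk=0
t2.Δ0 a=1 c=1 b=0 clk=0
t2.Δ1 a=1 c=1 b=0 clk=1
t2.Δ2 a=0 c=1 b=0 clk=1
t2.Δ3 a=0 c=0 b=0 clk=1
t3.Δ0 a=0 c=0 b=0 clk=1
t3.Δ1 a=0 c=0 b=0 clk=0
t4.Δ0 a=0 c=0 b=0 clk=0
t4.Δ1 a=0 c=0 b=0 clk=1
t4.Δ2 a=0 c=0 b=1 clk=1
t4.Δ3 a=0 c=1 b=1 clk=1
t5.Δ0 a=0 c=1 b=1 clk=1
t5.Δ1 a=0 c=1 b=1 clk=0
t6.Δ0 a=0 c=1 b=1 clk=0
t6.Δ1 a=0 c=1 b=1 clk=1
t7.Δ0 a=0 c=1 b=1 clk=1
t7.Δ1 a=0 c=1 b=1 clk=0

4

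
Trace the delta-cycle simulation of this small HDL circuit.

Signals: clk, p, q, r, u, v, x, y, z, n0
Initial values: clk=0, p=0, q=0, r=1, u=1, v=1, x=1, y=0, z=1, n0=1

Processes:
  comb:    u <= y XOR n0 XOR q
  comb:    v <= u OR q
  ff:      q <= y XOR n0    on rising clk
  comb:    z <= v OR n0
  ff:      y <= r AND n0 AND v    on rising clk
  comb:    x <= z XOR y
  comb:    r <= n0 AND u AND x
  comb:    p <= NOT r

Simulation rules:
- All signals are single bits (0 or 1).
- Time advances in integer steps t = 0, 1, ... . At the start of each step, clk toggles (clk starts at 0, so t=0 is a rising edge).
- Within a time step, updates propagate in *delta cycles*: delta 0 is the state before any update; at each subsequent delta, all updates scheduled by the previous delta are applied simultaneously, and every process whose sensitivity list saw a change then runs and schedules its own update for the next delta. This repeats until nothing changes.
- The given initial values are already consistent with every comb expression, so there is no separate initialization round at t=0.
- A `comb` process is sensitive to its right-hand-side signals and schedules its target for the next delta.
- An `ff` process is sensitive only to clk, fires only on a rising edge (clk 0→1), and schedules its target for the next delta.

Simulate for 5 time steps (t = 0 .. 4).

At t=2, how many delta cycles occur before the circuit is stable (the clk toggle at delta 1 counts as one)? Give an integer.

5

t=0 Δ0: clk=0 r=1 n0=1 q=0 y=0 u=1 z=1 v=1 p=0 x=1
  Δ1: clk:0→1
  Δ2: q:0→1, y:0→1
  Δ3: x:1→0
  Δ4: r:1→0
  Δ5: p:0→1
  (5Δ to stable)
t=1 Δ0: clk=1 r=0 n0=1 q=1 y=1 u=1 z=1 v=1 p=1 x=0
  Δ1: clk:1→0
  (1Δ to stable)
t=2 Δ0: clk=0 r=0 n0=1 q=1 y=1 u=1 z=1 v=1 p=1 x=0
  Δ1: clk:0→1
  Δ2: q:1→0, y:1→0
  Δ3: x:0→1
  Δ4: r:0→1
  Δ5: p:1→0
  (5Δ to stable)
t=3 Δ0: clk=1 r=1 n0=1 q=0 y=0 u=1 z=1 v=1 p=0 x=1
  Δ1: clk:1→0
  (1Δ to stable)
t=4 Δ0: clk=0 r=1 n0=1 q=0 y=0 u=1 z=1 v=1 p=0 x=1
  Δ1: clk:0→1
  Δ2: q:0→1, y:0→1
  Δ3: x:1→0
  Δ4: r:1→0
  Δ5: p:0→1
  (5Δ to stable)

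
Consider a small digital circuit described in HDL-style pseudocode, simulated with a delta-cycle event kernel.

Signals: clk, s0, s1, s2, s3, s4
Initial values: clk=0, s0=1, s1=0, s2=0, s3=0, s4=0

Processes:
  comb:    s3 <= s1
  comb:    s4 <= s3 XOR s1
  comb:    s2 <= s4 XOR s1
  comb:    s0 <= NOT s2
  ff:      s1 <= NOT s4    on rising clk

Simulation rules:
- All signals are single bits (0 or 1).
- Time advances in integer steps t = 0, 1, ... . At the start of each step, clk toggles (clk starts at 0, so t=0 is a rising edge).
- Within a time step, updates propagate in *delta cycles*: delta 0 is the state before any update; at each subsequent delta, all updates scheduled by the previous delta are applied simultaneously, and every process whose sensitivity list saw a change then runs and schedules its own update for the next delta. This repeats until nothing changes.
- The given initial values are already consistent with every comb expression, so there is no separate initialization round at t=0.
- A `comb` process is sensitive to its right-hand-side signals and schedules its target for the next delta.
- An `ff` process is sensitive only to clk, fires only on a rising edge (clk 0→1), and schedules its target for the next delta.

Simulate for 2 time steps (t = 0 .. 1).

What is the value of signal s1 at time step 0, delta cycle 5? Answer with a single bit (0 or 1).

t=0 Δ0: s4=0 clk=0 s1=0 s2=0 s0=1 s3=0
  Δ1: clk:0→1
  Δ2: s1:0→1
  Δ3: s4:0→1, s2:0→1, s3:0→1
  Δ4: s4:1→0, s2:1→0, s0:1→0
  Δ5: s2:0→1, s0:0→1
  Δ6: s0:1→0
  (6Δ to stable)
t=1 Δ0: s4=0 clk=1 s1=1 s2=1 s0=0 s3=1
  Δ1: clk:1→0
  (1Δ to stable)

1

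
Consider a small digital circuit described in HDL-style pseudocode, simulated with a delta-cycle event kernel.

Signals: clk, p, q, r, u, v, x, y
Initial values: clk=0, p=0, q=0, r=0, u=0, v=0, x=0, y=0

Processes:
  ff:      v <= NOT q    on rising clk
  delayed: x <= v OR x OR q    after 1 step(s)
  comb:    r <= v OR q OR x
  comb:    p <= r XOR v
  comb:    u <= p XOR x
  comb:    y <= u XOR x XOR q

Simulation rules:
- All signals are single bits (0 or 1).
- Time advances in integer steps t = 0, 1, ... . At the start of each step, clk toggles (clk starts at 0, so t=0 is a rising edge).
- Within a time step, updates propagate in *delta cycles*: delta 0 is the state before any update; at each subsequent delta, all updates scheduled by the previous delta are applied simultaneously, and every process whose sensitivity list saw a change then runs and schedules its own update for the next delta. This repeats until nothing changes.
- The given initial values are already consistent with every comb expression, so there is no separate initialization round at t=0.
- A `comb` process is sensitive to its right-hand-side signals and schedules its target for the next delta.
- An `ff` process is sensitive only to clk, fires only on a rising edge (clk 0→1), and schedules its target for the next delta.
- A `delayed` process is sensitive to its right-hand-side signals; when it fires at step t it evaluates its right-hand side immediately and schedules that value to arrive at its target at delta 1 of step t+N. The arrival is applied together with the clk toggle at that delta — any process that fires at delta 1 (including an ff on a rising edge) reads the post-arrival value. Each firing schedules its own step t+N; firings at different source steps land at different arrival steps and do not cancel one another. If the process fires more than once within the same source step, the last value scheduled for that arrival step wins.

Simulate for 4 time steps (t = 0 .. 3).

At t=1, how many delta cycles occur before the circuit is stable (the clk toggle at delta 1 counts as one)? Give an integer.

[bits: q,p,v,y,x,u,clk,r]
t=0: Δ0=00000000 Δ1=00000010 Δ2=00100010 Δ3=01100011 Δ4=00100111 Δ5=00110011 Δ6=00100011 | 6Δ
t=1: Δ0=00100011 Δ1=00101001 Δ2=00111101 Δ3=00101101 | 3Δ
t=2: Δ0=00101101 Δ1=00101111 | 1Δ
t=3: Δ0=00101111 Δ1=00101101 | 1Δ

3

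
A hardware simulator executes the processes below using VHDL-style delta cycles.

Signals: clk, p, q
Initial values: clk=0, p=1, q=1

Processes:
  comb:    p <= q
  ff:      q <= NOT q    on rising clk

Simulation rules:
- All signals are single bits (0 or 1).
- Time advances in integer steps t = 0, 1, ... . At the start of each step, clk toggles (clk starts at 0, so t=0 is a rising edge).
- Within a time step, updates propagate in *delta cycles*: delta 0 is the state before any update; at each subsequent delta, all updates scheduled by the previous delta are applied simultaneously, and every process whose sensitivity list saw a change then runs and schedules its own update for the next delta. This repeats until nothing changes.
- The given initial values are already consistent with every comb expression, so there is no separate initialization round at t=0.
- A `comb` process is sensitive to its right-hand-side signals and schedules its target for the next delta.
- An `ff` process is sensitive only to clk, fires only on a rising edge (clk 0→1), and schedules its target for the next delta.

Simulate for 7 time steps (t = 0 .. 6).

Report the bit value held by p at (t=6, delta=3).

1

[bits: q,p,clk]
t=0: Δ0=110 Δ1=111 Δ2=011 Δ3=001 | 3Δ
t=1: Δ0=001 Δ1=000 | 1Δ
t=2: Δ0=000 Δ1=001 Δ2=101 Δ3=111 | 3Δ
t=3: Δ0=111 Δ1=110 | 1Δ
t=4: Δ0=110 Δ1=111 Δ2=011 Δ3=001 | 3Δ
t=5: Δ0=001 Δ1=000 | 1Δ
t=6: Δ0=000 Δ1=001 Δ2=101 Δ3=111 | 3Δ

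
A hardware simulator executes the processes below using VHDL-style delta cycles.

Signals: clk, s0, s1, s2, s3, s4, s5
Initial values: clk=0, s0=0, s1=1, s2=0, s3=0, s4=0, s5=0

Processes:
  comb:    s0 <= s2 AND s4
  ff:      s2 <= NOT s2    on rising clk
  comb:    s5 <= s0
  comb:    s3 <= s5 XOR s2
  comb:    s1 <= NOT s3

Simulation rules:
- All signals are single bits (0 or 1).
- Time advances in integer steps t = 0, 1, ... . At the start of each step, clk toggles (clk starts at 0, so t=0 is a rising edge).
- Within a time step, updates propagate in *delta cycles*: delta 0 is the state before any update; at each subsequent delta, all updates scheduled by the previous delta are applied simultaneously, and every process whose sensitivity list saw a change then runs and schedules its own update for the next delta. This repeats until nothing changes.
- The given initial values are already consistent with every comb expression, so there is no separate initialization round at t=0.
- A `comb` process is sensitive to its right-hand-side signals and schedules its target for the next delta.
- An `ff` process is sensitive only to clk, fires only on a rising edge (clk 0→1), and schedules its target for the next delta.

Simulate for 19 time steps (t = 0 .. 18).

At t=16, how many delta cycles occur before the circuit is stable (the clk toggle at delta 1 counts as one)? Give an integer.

t=0 Δ0: s1=1 s3=0 s0=0 clk=0 s4=0 s2=0 s5=0
  Δ1: clk:0→1
  Δ2: s2:0→1
  Δ3: s3:0→1
  Δ4: s1:1→0
  (4Δ to stable)
t=1 Δ0: s1=0 s3=1 s0=0 clk=1 s4=0 s2=1 s5=0
  Δ1: clk:1→0
  (1Δ to stable)
t=2 Δ0: s1=0 s3=1 s0=0 clk=0 s4=0 s2=1 s5=0
  Δ1: clk:0→1
  Δ2: s2:1→0
  Δ3: s3:1→0
  Δ4: s1:0→1
  (4Δ to stable)
t=3 Δ0: s1=1 s3=0 s0=0 clk=1 s4=0 s2=0 s5=0
  Δ1: clk:1→0
  (1Δ to stable)
t=4 Δ0: s1=1 s3=0 s0=0 clk=0 s4=0 s2=0 s5=0
  Δ1: clk:0→1
  Δ2: s2:0→1
  Δ3: s3:0→1
  Δ4: s1:1→0
  (4Δ to stable)
t=5 Δ0: s1=0 s3=1 s0=0 clk=1 s4=0 s2=1 s5=0
  Δ1: clk:1→0
  (1Δ to stable)
t=6 Δ0: s1=0 s3=1 s0=0 clk=0 s4=0 s2=1 s5=0
  Δ1: clk:0→1
  Δ2: s2:1→0
  Δ3: s3:1→0
  Δ4: s1:0→1
  (4Δ to stable)
t=7 Δ0: s1=1 s3=0 s0=0 clk=1 s4=0 s2=0 s5=0
  Δ1: clk:1→0
  (1Δ to stable)
t=8 Δ0: s1=1 s3=0 s0=0 clk=0 s4=0 s2=0 s5=0
  Δ1: clk:0→1
  Δ2: s2:0→1
  Δ3: s3:0→1
  Δ4: s1:1→0
  (4Δ to stable)
t=9 Δ0: s1=0 s3=1 s0=0 clk=1 s4=0 s2=1 s5=0
  Δ1: clk:1→0
  (1Δ to stable)
t=10 Δ0: s1=0 s3=1 s0=0 clk=0 s4=0 s2=1 s5=0
  Δ1: clk:0→1
  Δ2: s2:1→0
  Δ3: s3:1→0
  Δ4: s1:0→1
  (4Δ to stable)
t=11 Δ0: s1=1 s3=0 s0=0 clk=1 s4=0 s2=0 s5=0
  Δ1: clk:1→0
  (1Δ to stable)
t=12 Δ0: s1=1 s3=0 s0=0 clk=0 s4=0 s2=0 s5=0
  Δ1: clk:0→1
  Δ2: s2:0→1
  Δ3: s3:0→1
  Δ4: s1:1→0
  (4Δ to stable)
t=13 Δ0: s1=0 s3=1 s0=0 clk=1 s4=0 s2=1 s5=0
  Δ1: clk:1→0
  (1Δ to stable)
t=14 Δ0: s1=0 s3=1 s0=0 clk=0 s4=0 s2=1 s5=0
  Δ1: clk:0→1
  Δ2: s2:1→0
  Δ3: s3:1→0
  Δ4: s1:0→1
  (4Δ to stable)
t=15 Δ0: s1=1 s3=0 s0=0 clk=1 s4=0 s2=0 s5=0
  Δ1: clk:1→0
  (1Δ to stable)
t=16 Δ0: s1=1 s3=0 s0=0 clk=0 s4=0 s2=0 s5=0
  Δ1: clk:0→1
  Δ2: s2:0→1
  Δ3: s3:0→1
  Δ4: s1:1→0
  (4Δ to stable)
t=17 Δ0: s1=0 s3=1 s0=0 clk=1 s4=0 s2=1 s5=0
  Δ1: clk:1→0
  (1Δ to stable)
t=18 Δ0: s1=0 s3=1 s0=0 clk=0 s4=0 s2=1 s5=0
  Δ1: clk:0→1
  Δ2: s2:1→0
  Δ3: s3:1→0
  Δ4: s1:0→1
  (4Δ to stable)

4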